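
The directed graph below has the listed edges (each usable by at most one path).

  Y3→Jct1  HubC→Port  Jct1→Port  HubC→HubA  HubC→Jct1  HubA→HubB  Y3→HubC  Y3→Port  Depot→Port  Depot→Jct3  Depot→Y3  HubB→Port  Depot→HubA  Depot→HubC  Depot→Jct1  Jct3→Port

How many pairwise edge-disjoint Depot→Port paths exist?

6

Assign every edge capacity 1; by Menger, the answer equals the max flow.
Path Depot→Port (+1); total 1.
Path Depot→Jct1→Port (+1); total 2.
Path Depot→Jct3→Port (+1); total 3.
Path Depot→HubC→Port (+1); total 4.
Path Depot→Y3→Port (+1); total 5.
Path Depot→HubA→HubB→Port (+1); total 6.
No residual Depot→Port path; max flow = 6.
Certifying cut of size 6: {Depot→HubA, Depot→HubC, Depot→Jct1, Depot→Jct3, Depot→Port, Depot→Y3}.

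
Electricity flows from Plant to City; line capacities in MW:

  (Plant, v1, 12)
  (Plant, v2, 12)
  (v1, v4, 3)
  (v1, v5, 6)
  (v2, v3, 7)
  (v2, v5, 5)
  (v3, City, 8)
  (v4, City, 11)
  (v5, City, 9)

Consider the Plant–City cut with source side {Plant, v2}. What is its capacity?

Edges leaving {Plant, v2}: Plant→v1 (12), v2→v3 (7), v2→v5 (5).
Cut capacity = 12 + 7 + 5 = 24.

24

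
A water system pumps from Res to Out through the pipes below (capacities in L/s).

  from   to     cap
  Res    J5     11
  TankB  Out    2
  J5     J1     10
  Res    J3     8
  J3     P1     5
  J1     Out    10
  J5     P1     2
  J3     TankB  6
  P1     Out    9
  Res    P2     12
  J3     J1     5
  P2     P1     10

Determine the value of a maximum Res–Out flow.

Augment Res→P2→P1→Out: bottleneck 9, flow now 9.
Augment Res→J5→J1→Out: bottleneck 10, flow now 19.
Augment Res→J3→TankB→Out: bottleneck 2, flow now 21.
No augmenting path remains; maximum flow = 21.
In the residual graph, reachable from Res: {Res, P2, J5, J3, J1, P1, TankB}.
Min-cut edges: J1→Out (10), P1→Out (9), TankB→Out (2); capacity 10 + 9 + 2 = 21.
This cut is saturated, so no flow can exceed 21.

21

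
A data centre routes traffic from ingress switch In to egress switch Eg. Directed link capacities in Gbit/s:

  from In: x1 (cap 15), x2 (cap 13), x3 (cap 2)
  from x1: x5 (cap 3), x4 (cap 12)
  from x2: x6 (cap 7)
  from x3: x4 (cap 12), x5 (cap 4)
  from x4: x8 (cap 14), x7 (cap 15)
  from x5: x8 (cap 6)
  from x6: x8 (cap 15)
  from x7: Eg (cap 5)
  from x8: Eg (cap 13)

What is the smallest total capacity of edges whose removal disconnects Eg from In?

Augment In→x1→x4→x7→Eg: bottleneck 5, flow now 5.
Augment In→x1→x4→x8→Eg: bottleneck 7, flow now 12.
Augment In→x1→x5→x8→Eg: bottleneck 3, flow now 15.
Augment In→x2→x6→x8→Eg: bottleneck 3, flow now 18.
No augmenting path remains; maximum flow = 18.
By max-flow min-cut, the minimum cut capacity equals the max flow.
In the residual graph, reachable from In: {In, x1, x2, x3, x4, x5, x6, x7, x8}.
Min-cut edges: x7→Eg (5), x8→Eg (13); capacity 5 + 13 = 18.

18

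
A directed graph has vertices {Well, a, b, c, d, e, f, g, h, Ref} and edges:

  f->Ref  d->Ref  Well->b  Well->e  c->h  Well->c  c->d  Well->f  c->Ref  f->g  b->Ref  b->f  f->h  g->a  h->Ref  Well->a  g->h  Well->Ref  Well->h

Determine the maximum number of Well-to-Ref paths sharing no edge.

5

Assign every edge capacity 1; by Menger, the answer equals the max flow.
Path Well→Ref (+1); total 1.
Path Well→b→Ref (+1); total 2.
Path Well→c→Ref (+1); total 3.
Path Well→f→Ref (+1); total 4.
Path Well→h→Ref (+1); total 5.
No residual Well→Ref path; max flow = 5.
Certifying cut of size 5: {Well→Ref, Well→b, Well→c, Well→f, Well→h}.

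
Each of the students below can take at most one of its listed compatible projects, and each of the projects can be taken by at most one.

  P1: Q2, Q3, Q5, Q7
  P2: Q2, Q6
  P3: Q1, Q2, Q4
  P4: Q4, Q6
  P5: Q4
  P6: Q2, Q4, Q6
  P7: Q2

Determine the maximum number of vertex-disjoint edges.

Unit-capacity flow: source→left, listed edges, right→sink; max matching = max flow.
Augmenting path P1→Q2 (+1); matched 1.
Augmenting path P2→Q6 (+1); matched 2.
Augmenting path P3→Q1 (+1); matched 3.
Augmenting path P4→Q4 (+1); matched 4.
Augmenting path P6→Q2→P1→Q3 (+1); matched 5.
No augmenting path remains; maximum matching = 5.
König certificate: {P1, P3, Q2, Q4, Q6} is a vertex cover of size 5 (every listed pair touches it), so no matching can be larger.

5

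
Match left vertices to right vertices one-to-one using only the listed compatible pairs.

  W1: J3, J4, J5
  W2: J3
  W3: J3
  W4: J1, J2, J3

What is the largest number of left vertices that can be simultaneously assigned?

Unit-capacity flow: source→left, listed edges, right→sink; max matching = max flow.
Augmenting path W1→J3 (+1); matched 1.
Augmenting path W4→J1 (+1); matched 2.
Augmenting path W2→J3→W1→J4 (+1); matched 3.
No augmenting path remains; maximum matching = 3.
König certificate: {W1, W4, J3} is a vertex cover of size 3 (every listed pair touches it), so no matching can be larger.

3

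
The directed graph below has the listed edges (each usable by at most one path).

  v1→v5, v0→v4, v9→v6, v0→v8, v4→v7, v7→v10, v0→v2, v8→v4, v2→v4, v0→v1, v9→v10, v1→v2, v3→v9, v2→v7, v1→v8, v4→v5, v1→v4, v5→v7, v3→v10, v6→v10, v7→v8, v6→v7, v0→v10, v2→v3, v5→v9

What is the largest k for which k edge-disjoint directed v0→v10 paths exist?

4

Assign every edge capacity 1; by Menger, the answer equals the max flow.
Path v0→v10 (+1); total 1.
Path v0→v2→v3→v10 (+1); total 2.
Path v0→v4→v7→v10 (+1); total 3.
Path v0→v1→v5→v9→v10 (+1); total 4.
No residual v0→v10 path; max flow = 4.
Certifying cut of size 4: {v0→v10, v2→v3, v5→v9, v7→v10}.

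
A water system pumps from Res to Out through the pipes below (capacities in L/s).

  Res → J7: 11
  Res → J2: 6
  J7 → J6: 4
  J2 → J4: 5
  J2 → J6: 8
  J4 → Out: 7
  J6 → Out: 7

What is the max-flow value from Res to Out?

Augment Res→J7→J6→Out: bottleneck 4, flow now 4.
Augment Res→J2→J4→Out: bottleneck 5, flow now 9.
Augment Res→J2→J6→Out: bottleneck 1, flow now 10.
No augmenting path remains; maximum flow = 10.
In the residual graph, reachable from Res: {Res, J7}.
Min-cut edges: Res→J2 (6), J7→J6 (4); capacity 6 + 4 = 10.
This cut is saturated, so no flow can exceed 10.

10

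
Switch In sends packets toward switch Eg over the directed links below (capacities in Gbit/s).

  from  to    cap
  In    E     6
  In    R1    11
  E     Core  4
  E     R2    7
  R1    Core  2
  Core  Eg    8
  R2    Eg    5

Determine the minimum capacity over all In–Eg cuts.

8

Augment In→E→Core→Eg: bottleneck 4, flow now 4.
Augment In→E→R2→Eg: bottleneck 2, flow now 6.
Augment In→R1→Core→Eg: bottleneck 2, flow now 8.
No augmenting path remains; maximum flow = 8.
By max-flow min-cut, the minimum cut capacity equals the max flow.
In the residual graph, reachable from In: {In, R1}.
Min-cut edges: In→E (6), R1→Core (2); capacity 6 + 2 = 8.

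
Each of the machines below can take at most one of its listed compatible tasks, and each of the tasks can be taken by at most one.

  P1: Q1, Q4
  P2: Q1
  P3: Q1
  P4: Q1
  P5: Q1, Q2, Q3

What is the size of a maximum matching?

Unit-capacity flow: source→left, listed edges, right→sink; max matching = max flow.
Augmenting path P1→Q1 (+1); matched 1.
Augmenting path P5→Q2 (+1); matched 2.
Augmenting path P2→Q1→P1→Q4 (+1); matched 3.
No augmenting path remains; maximum matching = 3.
König certificate: {P1, P5, Q1} is a vertex cover of size 3 (every listed pair touches it), so no matching can be larger.

3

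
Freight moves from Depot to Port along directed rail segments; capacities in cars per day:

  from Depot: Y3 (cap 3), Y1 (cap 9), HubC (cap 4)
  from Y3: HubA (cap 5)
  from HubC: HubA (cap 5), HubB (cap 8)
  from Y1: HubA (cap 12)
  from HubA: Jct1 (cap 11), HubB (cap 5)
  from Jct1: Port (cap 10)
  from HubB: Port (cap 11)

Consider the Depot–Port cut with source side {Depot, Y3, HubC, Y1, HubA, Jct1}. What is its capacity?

23

Edges leaving {Depot, Y3, HubC, Y1, HubA, Jct1}: HubC→HubB (8), HubA→HubB (5), Jct1→Port (10).
Cut capacity = 8 + 5 + 10 = 23.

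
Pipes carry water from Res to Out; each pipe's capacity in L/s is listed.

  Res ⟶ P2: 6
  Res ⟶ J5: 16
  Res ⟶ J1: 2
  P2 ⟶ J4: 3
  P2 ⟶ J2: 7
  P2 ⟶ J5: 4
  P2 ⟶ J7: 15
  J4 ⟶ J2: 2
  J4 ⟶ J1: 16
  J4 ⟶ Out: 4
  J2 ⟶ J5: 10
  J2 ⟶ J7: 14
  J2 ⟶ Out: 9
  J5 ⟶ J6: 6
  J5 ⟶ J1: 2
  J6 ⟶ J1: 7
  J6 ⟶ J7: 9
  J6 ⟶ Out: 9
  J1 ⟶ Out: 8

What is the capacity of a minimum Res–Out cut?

16

Augment Res→J1→Out: bottleneck 2, flow now 2.
Augment Res→P2→J4→Out: bottleneck 3, flow now 5.
Augment Res→P2→J2→Out: bottleneck 3, flow now 8.
Augment Res→J5→J6→Out: bottleneck 6, flow now 14.
Augment Res→J5→J1→Out: bottleneck 2, flow now 16.
No augmenting path remains; maximum flow = 16.
By max-flow min-cut, the minimum cut capacity equals the max flow.
In the residual graph, reachable from Res: {Res, J5}.
Min-cut edges: Res→P2 (6), Res→J1 (2), J5→J6 (6), J5→J1 (2); capacity 6 + 2 + 6 + 2 = 16.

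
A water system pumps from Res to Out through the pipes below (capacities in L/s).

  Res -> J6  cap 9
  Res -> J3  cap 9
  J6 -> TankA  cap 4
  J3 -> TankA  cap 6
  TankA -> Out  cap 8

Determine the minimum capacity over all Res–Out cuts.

Augment Res→J6→TankA→Out: bottleneck 4, flow now 4.
Augment Res→J3→TankA→Out: bottleneck 4, flow now 8.
No augmenting path remains; maximum flow = 8.
By max-flow min-cut, the minimum cut capacity equals the max flow.
In the residual graph, reachable from Res: {Res, J6, J3, TankA}.
Min-cut edges: TankA→Out (8); capacity 8 = 8.

8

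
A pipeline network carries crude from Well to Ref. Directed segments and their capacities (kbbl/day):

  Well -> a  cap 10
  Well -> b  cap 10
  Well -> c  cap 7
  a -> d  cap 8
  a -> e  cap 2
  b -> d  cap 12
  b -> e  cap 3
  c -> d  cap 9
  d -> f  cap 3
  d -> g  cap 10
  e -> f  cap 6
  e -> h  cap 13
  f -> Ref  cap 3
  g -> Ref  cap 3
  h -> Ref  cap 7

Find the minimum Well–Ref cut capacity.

Augment Well→a→d→f→Ref: bottleneck 3, flow now 3.
Augment Well→a→d→g→Ref: bottleneck 3, flow now 6.
Augment Well→a→e→h→Ref: bottleneck 2, flow now 8.
Augment Well→b→e→h→Ref: bottleneck 3, flow now 11.
No augmenting path remains; maximum flow = 11.
By max-flow min-cut, the minimum cut capacity equals the max flow.
In the residual graph, reachable from Well: {Well, a, b, c, d, g}.
Min-cut edges: a→e (2), b→e (3), d→f (3), g→Ref (3); capacity 2 + 3 + 3 + 3 = 11.

11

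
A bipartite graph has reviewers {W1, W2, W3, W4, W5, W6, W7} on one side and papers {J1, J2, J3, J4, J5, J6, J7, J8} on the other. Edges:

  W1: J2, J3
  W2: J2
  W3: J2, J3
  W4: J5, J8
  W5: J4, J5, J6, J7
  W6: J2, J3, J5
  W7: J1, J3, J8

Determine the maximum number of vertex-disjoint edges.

6

Unit-capacity flow: source→left, listed edges, right→sink; max matching = max flow.
Augmenting path W1→J2 (+1); matched 1.
Augmenting path W3→J3 (+1); matched 2.
Augmenting path W4→J5 (+1); matched 3.
Augmenting path W5→J4 (+1); matched 4.
Augmenting path W7→J1 (+1); matched 5.
Augmenting path W6→J5→W4→J8 (+1); matched 6.
No augmenting path remains; maximum matching = 6.
König certificate: {W4, W5, W6, W7, J2, J3} is a vertex cover of size 6 (every listed pair touches it), so no matching can be larger.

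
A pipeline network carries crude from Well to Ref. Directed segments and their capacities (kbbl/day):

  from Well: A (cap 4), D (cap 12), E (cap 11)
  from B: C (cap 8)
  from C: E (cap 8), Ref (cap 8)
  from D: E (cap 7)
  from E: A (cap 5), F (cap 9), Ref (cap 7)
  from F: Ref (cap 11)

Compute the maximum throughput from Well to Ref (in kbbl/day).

Augment Well→E→Ref: bottleneck 7, flow now 7.
Augment Well→E→F→Ref: bottleneck 4, flow now 11.
Augment Well→D→E→F→Ref: bottleneck 5, flow now 16.
No augmenting path remains; maximum flow = 16.
In the residual graph, reachable from Well: {Well, A, D, E}.
Min-cut edges: E→F (9), E→Ref (7); capacity 9 + 7 = 16.
This cut is saturated, so no flow can exceed 16.

16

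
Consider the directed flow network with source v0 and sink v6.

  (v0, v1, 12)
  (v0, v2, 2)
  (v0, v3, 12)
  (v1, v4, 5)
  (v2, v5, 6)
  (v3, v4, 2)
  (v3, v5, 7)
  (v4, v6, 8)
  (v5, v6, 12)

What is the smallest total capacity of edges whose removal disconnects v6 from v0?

Augment v0→v1→v4→v6: bottleneck 5, flow now 5.
Augment v0→v2→v5→v6: bottleneck 2, flow now 7.
Augment v0→v3→v4→v6: bottleneck 2, flow now 9.
Augment v0→v3→v5→v6: bottleneck 7, flow now 16.
No augmenting path remains; maximum flow = 16.
By max-flow min-cut, the minimum cut capacity equals the max flow.
In the residual graph, reachable from v0: {v0, v1, v3}.
Min-cut edges: v0→v2 (2), v1→v4 (5), v3→v4 (2), v3→v5 (7); capacity 2 + 5 + 2 + 7 = 16.

16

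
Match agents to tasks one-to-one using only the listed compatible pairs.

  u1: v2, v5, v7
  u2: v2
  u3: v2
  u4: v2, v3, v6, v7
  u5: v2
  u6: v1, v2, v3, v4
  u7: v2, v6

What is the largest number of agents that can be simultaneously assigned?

Unit-capacity flow: source→left, listed edges, right→sink; max matching = max flow.
Augmenting path u1→v2 (+1); matched 1.
Augmenting path u4→v3 (+1); matched 2.
Augmenting path u6→v1 (+1); matched 3.
Augmenting path u7→v6 (+1); matched 4.
Augmenting path u2→v2→u1→v5 (+1); matched 5.
No augmenting path remains; maximum matching = 5.
König certificate: {u1, u4, u6, u7, v2} is a vertex cover of size 5 (every listed pair touches it), so no matching can be larger.

5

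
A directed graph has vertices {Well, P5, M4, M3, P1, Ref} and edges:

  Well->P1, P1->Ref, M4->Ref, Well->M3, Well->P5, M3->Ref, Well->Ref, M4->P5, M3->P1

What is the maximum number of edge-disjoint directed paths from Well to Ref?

3

Assign every edge capacity 1; by Menger, the answer equals the max flow.
Path Well→Ref (+1); total 1.
Path Well→M3→Ref (+1); total 2.
Path Well→P1→Ref (+1); total 3.
No residual Well→Ref path; max flow = 3.
Certifying cut of size 3: {Well→M3, Well→P1, Well→Ref}.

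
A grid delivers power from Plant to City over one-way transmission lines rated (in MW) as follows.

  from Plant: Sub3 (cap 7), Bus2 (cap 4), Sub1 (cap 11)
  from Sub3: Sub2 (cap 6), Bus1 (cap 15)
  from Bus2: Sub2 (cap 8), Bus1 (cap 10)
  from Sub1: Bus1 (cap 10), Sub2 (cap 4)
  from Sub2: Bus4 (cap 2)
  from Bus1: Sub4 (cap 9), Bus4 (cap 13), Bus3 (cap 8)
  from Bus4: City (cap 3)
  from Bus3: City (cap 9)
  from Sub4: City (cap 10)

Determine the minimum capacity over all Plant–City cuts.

20

Augment Plant→Sub3→Sub2→Bus4→City: bottleneck 2, flow now 2.
Augment Plant→Sub3→Bus1→Bus4→City: bottleneck 1, flow now 3.
Augment Plant→Sub3→Bus1→Bus3→City: bottleneck 4, flow now 7.
Augment Plant→Bus2→Bus1→Bus3→City: bottleneck 4, flow now 11.
Augment Plant→Sub1→Bus1→Sub4→City: bottleneck 9, flow now 20.
No augmenting path remains; maximum flow = 20.
By max-flow min-cut, the minimum cut capacity equals the max flow.
In the residual graph, reachable from Plant: {Plant, Sub3, Bus2, Sub1, Sub2, Bus1, Bus4}.
Min-cut edges: Bus1→Bus3 (8), Bus1→Sub4 (9), Bus4→City (3); capacity 8 + 9 + 3 = 20.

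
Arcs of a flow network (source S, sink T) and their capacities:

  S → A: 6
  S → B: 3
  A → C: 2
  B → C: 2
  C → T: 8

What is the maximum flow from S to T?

Augment S→A→C→T: bottleneck 2, flow now 2.
Augment S→B→C→T: bottleneck 2, flow now 4.
No augmenting path remains; maximum flow = 4.
In the residual graph, reachable from S: {S, A, B}.
Min-cut edges: A→C (2), B→C (2); capacity 2 + 2 = 4.
This cut is saturated, so no flow can exceed 4.

4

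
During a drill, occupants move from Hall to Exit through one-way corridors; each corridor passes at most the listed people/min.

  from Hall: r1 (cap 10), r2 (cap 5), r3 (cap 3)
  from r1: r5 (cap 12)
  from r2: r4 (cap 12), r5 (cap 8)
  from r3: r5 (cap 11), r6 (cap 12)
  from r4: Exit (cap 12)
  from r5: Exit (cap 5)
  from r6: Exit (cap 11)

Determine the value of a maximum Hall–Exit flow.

13

Augment Hall→r1→r5→Exit: bottleneck 5, flow now 5.
Augment Hall→r2→r4→Exit: bottleneck 5, flow now 10.
Augment Hall→r3→r6→Exit: bottleneck 3, flow now 13.
No augmenting path remains; maximum flow = 13.
In the residual graph, reachable from Hall: {Hall, r1, r5}.
Min-cut edges: Hall→r2 (5), Hall→r3 (3), r5→Exit (5); capacity 5 + 3 + 5 = 13.
This cut is saturated, so no flow can exceed 13.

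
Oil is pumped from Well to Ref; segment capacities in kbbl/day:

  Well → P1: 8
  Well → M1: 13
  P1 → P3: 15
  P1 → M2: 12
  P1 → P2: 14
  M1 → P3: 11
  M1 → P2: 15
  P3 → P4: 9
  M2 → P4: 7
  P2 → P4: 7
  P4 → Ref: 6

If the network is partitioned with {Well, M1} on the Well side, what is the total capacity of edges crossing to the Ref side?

34

Edges leaving {Well, M1}: Well→P1 (8), M1→P3 (11), M1→P2 (15).
Cut capacity = 8 + 11 + 15 = 34.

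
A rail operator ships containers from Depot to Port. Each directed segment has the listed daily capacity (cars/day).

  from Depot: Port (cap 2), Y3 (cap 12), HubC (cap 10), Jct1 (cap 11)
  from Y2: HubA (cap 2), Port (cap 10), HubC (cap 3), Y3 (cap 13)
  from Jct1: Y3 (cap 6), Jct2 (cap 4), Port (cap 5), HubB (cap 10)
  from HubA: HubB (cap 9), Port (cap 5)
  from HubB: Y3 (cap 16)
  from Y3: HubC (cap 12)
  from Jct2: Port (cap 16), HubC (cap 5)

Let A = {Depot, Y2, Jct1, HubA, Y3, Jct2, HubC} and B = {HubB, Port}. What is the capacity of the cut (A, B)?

Edges leaving {Depot, Y2, Jct1, HubA, Y3, Jct2, HubC}: Depot→Port (2), Y2→Port (10), Jct1→HubB (10), Jct1→Port (5), HubA→HubB (9), HubA→Port (5), Jct2→Port (16).
Cut capacity = 2 + 10 + 10 + 5 + 9 + 5 + 16 = 57.

57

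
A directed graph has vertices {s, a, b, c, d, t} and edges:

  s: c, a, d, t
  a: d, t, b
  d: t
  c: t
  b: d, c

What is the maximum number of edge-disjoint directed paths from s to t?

4

Assign every edge capacity 1; by Menger, the answer equals the max flow.
Path s→t (+1); total 1.
Path s→a→t (+1); total 2.
Path s→c→t (+1); total 3.
Path s→d→t (+1); total 4.
No residual s→t path; max flow = 4.
Certifying cut of size 4: {s→a, s→c, s→d, s→t}.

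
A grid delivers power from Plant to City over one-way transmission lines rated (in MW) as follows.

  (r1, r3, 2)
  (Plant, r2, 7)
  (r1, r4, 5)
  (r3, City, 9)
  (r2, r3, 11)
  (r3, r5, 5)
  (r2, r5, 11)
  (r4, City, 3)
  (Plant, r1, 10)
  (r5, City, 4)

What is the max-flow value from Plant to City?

12

Augment Plant→r1→r3→City: bottleneck 2, flow now 2.
Augment Plant→r1→r4→City: bottleneck 3, flow now 5.
Augment Plant→r2→r3→City: bottleneck 7, flow now 12.
No augmenting path remains; maximum flow = 12.
In the residual graph, reachable from Plant: {Plant, r1, r4}.
Min-cut edges: Plant→r2 (7), r1→r3 (2), r4→City (3); capacity 7 + 2 + 3 = 12.
This cut is saturated, so no flow can exceed 12.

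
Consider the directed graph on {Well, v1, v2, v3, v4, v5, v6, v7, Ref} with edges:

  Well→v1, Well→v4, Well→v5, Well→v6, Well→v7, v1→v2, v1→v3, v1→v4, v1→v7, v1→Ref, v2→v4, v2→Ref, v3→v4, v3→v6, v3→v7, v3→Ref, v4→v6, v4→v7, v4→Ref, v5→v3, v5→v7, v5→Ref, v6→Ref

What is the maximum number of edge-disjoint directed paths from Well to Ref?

4

Assign every edge capacity 1; by Menger, the answer equals the max flow.
Path Well→v1→Ref (+1); total 1.
Path Well→v4→Ref (+1); total 2.
Path Well→v5→Ref (+1); total 3.
Path Well→v6→Ref (+1); total 4.
No residual Well→Ref path; max flow = 4.
Certifying cut of size 4: {Well→v1, Well→v4, Well→v5, Well→v6}.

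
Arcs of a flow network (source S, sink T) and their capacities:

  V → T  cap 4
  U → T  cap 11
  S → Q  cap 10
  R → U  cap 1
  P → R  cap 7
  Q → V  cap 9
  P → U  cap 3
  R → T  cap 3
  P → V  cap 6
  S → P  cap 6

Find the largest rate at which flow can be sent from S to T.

10

Augment S→P→R→T: bottleneck 3, flow now 3.
Augment S→P→U→T: bottleneck 3, flow now 6.
Augment S→Q→V→T: bottleneck 4, flow now 10.
No augmenting path remains; maximum flow = 10.
In the residual graph, reachable from S: {S, Q, V}.
Min-cut edges: S→P (6), V→T (4); capacity 6 + 4 = 10.
This cut is saturated, so no flow can exceed 10.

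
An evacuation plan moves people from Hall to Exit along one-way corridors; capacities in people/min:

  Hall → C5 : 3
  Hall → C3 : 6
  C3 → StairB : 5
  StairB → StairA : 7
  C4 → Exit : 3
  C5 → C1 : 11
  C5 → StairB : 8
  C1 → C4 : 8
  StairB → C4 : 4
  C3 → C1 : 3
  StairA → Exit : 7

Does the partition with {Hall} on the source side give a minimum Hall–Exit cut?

Yes — it is a minimum cut (capacity 9).

Given cut capacity: 6 + 3 = 9.
Augment Hall→C3→C1→C4→Exit: bottleneck 3, flow now 3.
Augment Hall→C3→StairB→StairA→Exit: bottleneck 3, flow now 6.
Augment Hall→C5→StairB→StairA→Exit: bottleneck 3, flow now 9.
No augmenting path remains; maximum flow = 9.
Cut capacity 9 equals the max flow, so it is a minimum cut.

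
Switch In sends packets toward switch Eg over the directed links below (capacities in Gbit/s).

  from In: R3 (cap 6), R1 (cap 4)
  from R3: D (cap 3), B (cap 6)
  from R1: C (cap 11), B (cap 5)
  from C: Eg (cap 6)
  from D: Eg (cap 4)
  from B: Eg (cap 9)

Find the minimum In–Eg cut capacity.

10

Augment In→R3→D→Eg: bottleneck 3, flow now 3.
Augment In→R3→B→Eg: bottleneck 3, flow now 6.
Augment In→R1→C→Eg: bottleneck 4, flow now 10.
No augmenting path remains; maximum flow = 10.
By max-flow min-cut, the minimum cut capacity equals the max flow.
In the residual graph, reachable from In: {In}.
Min-cut edges: In→R3 (6), In→R1 (4); capacity 6 + 4 = 10.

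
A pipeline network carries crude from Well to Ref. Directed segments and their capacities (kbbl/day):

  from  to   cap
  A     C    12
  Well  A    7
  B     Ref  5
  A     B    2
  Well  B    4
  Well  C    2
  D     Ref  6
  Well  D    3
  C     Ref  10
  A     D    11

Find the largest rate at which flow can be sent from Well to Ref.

16

Augment Well→B→Ref: bottleneck 4, flow now 4.
Augment Well→C→Ref: bottleneck 2, flow now 6.
Augment Well→D→Ref: bottleneck 3, flow now 9.
Augment Well→A→B→Ref: bottleneck 1, flow now 10.
Augment Well→A→C→Ref: bottleneck 6, flow now 16.
No augmenting path remains; maximum flow = 16.
In the residual graph, reachable from Well: {Well}.
Min-cut edges: Well→A (7), Well→B (4), Well→C (2), Well→D (3); capacity 7 + 4 + 2 + 3 = 16.
This cut is saturated, so no flow can exceed 16.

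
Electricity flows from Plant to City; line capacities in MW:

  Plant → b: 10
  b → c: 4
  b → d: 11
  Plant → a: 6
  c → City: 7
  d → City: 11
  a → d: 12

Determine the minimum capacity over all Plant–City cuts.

15

Augment Plant→a→d→City: bottleneck 6, flow now 6.
Augment Plant→b→c→City: bottleneck 4, flow now 10.
Augment Plant→b→d→City: bottleneck 5, flow now 15.
No augmenting path remains; maximum flow = 15.
By max-flow min-cut, the minimum cut capacity equals the max flow.
In the residual graph, reachable from Plant: {Plant, a, b, d}.
Min-cut edges: b→c (4), d→City (11); capacity 4 + 11 = 15.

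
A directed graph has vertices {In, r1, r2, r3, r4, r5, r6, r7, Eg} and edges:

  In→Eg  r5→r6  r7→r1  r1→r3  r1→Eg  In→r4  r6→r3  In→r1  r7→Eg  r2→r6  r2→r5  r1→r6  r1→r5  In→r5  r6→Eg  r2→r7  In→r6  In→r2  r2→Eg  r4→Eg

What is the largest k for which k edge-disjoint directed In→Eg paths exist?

Assign every edge capacity 1; by Menger, the answer equals the max flow.
Path In→Eg (+1); total 1.
Path In→r1→Eg (+1); total 2.
Path In→r2→Eg (+1); total 3.
Path In→r4→Eg (+1); total 4.
Path In→r6→Eg (+1); total 5.
No residual In→Eg path; max flow = 5.
Certifying cut of size 5: {In→Eg, In→r1, In→r2, In→r4, r6→Eg}.

5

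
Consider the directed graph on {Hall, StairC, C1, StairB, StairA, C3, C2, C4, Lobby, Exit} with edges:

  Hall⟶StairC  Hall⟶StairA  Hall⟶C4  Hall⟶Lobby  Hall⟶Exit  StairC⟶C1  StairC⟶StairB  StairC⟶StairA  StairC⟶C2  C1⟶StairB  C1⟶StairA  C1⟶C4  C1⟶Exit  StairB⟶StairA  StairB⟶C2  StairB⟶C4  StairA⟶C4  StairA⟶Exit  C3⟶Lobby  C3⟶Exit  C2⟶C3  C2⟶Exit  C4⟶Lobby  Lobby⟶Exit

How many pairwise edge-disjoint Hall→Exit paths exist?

4

Assign every edge capacity 1; by Menger, the answer equals the max flow.
Path Hall→Exit (+1); total 1.
Path Hall→StairA→Exit (+1); total 2.
Path Hall→Lobby→Exit (+1); total 3.
Path Hall→StairC→C1→Exit (+1); total 4.
No residual Hall→Exit path; max flow = 4.
Certifying cut of size 4: {Hall→Exit, Hall→StairA, Hall→StairC, Lobby→Exit}.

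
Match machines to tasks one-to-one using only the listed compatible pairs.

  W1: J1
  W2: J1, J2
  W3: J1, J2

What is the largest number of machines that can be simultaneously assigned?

Unit-capacity flow: source→left, listed edges, right→sink; max matching = max flow.
Augmenting path W1→J1 (+1); matched 1.
Augmenting path W2→J2 (+1); matched 2.
No augmenting path remains; maximum matching = 2.
König certificate: {J1, J2} is a vertex cover of size 2 (every listed pair touches it), so no matching can be larger.

2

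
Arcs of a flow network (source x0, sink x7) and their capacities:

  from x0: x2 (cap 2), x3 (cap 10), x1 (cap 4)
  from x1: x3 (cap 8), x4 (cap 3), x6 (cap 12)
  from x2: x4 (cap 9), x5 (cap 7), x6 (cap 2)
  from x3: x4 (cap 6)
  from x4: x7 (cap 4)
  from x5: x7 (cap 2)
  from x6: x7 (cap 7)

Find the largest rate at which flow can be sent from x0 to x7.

10

Augment x0→x1→x4→x7: bottleneck 3, flow now 3.
Augment x0→x1→x6→x7: bottleneck 1, flow now 4.
Augment x0→x2→x4→x7: bottleneck 1, flow now 5.
Augment x0→x2→x5→x7: bottleneck 1, flow now 6.
Augment x0→x3→x4→x1→x6→x7: bottleneck 3, flow now 9. (uses reverse residual edge)
Augment x0→x3→x4→x2→x5→x7: bottleneck 1, flow now 10. (uses reverse residual edge)
No augmenting path remains; maximum flow = 10.
In the residual graph, reachable from x0: {x0, x3, x4}.
Min-cut edges: x0→x1 (4), x0→x2 (2), x4→x7 (4); capacity 4 + 2 + 4 = 10.
This cut is saturated, so no flow can exceed 10.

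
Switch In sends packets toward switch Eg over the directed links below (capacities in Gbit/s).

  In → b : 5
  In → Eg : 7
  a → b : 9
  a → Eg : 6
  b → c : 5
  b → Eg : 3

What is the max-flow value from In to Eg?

10

Augment In→Eg: bottleneck 7, flow now 7.
Augment In→b→Eg: bottleneck 3, flow now 10.
No augmenting path remains; maximum flow = 10.
In the residual graph, reachable from In: {In, b, c}.
Min-cut edges: In→Eg (7), b→Eg (3); capacity 7 + 3 = 10.
This cut is saturated, so no flow can exceed 10.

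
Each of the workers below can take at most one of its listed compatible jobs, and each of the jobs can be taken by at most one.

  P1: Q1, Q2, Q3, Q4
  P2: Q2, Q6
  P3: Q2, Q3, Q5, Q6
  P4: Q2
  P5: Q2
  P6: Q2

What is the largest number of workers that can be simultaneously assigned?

4

Unit-capacity flow: source→left, listed edges, right→sink; max matching = max flow.
Augmenting path P1→Q1 (+1); matched 1.
Augmenting path P2→Q2 (+1); matched 2.
Augmenting path P3→Q3 (+1); matched 3.
Augmenting path P4→Q2→P2→Q6 (+1); matched 4.
No augmenting path remains; maximum matching = 4.
König certificate: {P1, P2, P3, Q2} is a vertex cover of size 4 (every listed pair touches it), so no matching can be larger.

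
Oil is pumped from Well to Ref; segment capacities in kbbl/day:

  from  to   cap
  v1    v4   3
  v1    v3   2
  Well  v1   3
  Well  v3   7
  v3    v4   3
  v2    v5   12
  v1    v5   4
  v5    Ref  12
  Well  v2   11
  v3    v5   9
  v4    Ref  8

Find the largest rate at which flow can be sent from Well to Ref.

18

Augment Well→v1→v4→Ref: bottleneck 3, flow now 3.
Augment Well→v2→v5→Ref: bottleneck 11, flow now 14.
Augment Well→v3→v4→Ref: bottleneck 3, flow now 17.
Augment Well→v3→v5→Ref: bottleneck 1, flow now 18.
No augmenting path remains; maximum flow = 18.
In the residual graph, reachable from Well: {Well, v2, v3, v5}.
Min-cut edges: Well→v1 (3), v3→v4 (3), v5→Ref (12); capacity 3 + 3 + 12 = 18.
This cut is saturated, so no flow can exceed 18.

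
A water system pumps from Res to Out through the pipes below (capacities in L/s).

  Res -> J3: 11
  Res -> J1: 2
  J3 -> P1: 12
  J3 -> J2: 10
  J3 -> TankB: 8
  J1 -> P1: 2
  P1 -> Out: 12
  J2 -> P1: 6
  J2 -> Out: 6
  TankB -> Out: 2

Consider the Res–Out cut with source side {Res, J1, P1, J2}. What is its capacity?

29

Edges leaving {Res, J1, P1, J2}: Res→J3 (11), P1→Out (12), J2→Out (6).
Cut capacity = 11 + 12 + 6 = 29.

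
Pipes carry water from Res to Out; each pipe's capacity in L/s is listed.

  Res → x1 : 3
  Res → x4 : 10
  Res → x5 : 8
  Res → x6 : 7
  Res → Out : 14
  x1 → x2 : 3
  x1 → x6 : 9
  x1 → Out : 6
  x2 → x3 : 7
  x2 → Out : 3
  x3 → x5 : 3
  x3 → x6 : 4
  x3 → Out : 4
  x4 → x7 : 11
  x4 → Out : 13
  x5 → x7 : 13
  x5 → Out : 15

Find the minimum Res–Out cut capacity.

35

Augment Res→Out: bottleneck 14, flow now 14.
Augment Res→x1→Out: bottleneck 3, flow now 17.
Augment Res→x4→Out: bottleneck 10, flow now 27.
Augment Res→x5→Out: bottleneck 8, flow now 35.
No augmenting path remains; maximum flow = 35.
By max-flow min-cut, the minimum cut capacity equals the max flow.
In the residual graph, reachable from Res: {Res, x6}.
Min-cut edges: Res→x1 (3), Res→x4 (10), Res→x5 (8), Res→Out (14); capacity 3 + 10 + 8 + 14 = 35.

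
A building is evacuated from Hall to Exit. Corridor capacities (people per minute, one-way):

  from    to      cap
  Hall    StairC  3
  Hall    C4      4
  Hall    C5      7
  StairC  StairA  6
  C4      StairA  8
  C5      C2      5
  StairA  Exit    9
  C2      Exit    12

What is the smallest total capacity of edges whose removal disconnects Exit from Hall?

Augment Hall→StairC→StairA→Exit: bottleneck 3, flow now 3.
Augment Hall→C4→StairA→Exit: bottleneck 4, flow now 7.
Augment Hall→C5→C2→Exit: bottleneck 5, flow now 12.
No augmenting path remains; maximum flow = 12.
By max-flow min-cut, the minimum cut capacity equals the max flow.
In the residual graph, reachable from Hall: {Hall, C5}.
Min-cut edges: Hall→StairC (3), Hall→C4 (4), C5→C2 (5); capacity 3 + 4 + 5 = 12.

12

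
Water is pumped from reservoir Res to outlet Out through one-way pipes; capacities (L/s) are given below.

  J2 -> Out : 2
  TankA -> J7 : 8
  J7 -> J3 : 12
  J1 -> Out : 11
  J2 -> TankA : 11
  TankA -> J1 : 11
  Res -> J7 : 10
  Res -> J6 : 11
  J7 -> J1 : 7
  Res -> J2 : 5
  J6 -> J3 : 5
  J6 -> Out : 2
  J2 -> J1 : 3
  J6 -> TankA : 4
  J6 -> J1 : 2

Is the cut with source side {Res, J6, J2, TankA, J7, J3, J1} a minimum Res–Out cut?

Yes — it is a minimum cut (capacity 15).

Given cut capacity: 2 + 2 + 11 = 15.
Augment Res→J6→Out: bottleneck 2, flow now 2.
Augment Res→J2→Out: bottleneck 2, flow now 4.
Augment Res→J6→J1→Out: bottleneck 2, flow now 6.
Augment Res→J2→J1→Out: bottleneck 3, flow now 9.
Augment Res→J7→J1→Out: bottleneck 6, flow now 15.
No augmenting path remains; maximum flow = 15.
Cut capacity 15 equals the max flow, so it is a minimum cut.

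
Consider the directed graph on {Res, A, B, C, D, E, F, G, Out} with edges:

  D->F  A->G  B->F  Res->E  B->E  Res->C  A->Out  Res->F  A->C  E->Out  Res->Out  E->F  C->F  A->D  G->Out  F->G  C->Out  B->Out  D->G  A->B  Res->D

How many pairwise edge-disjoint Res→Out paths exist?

Assign every edge capacity 1; by Menger, the answer equals the max flow.
Path Res→Out (+1); total 1.
Path Res→C→Out (+1); total 2.
Path Res→E→Out (+1); total 3.
Path Res→D→G→Out (+1); total 4.
No residual Res→Out path; max flow = 4.
Certifying cut of size 4: {G→Out, Res→C, Res→E, Res→Out}.

4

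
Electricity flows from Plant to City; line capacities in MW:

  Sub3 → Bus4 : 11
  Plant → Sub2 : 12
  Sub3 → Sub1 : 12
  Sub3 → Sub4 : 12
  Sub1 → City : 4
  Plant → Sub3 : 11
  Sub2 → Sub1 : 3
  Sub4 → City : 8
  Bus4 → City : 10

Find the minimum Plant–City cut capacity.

14

Augment Plant→Sub3→Bus4→City: bottleneck 10, flow now 10.
Augment Plant→Sub3→Sub4→City: bottleneck 1, flow now 11.
Augment Plant→Sub2→Sub1→City: bottleneck 3, flow now 14.
No augmenting path remains; maximum flow = 14.
By max-flow min-cut, the minimum cut capacity equals the max flow.
In the residual graph, reachable from Plant: {Plant, Sub2}.
Min-cut edges: Plant→Sub3 (11), Sub2→Sub1 (3); capacity 11 + 3 = 14.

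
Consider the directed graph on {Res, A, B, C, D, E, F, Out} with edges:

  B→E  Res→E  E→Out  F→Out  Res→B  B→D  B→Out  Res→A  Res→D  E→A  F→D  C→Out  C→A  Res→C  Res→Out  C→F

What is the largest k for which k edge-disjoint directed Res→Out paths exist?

Assign every edge capacity 1; by Menger, the answer equals the max flow.
Path Res→Out (+1); total 1.
Path Res→B→Out (+1); total 2.
Path Res→C→Out (+1); total 3.
Path Res→E→Out (+1); total 4.
No residual Res→Out path; max flow = 4.
Certifying cut of size 4: {Res→B, Res→C, Res→E, Res→Out}.

4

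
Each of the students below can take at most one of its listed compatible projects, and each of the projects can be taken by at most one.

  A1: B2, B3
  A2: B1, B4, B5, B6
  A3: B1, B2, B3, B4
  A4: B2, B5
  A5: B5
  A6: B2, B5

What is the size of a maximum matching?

Unit-capacity flow: source→left, listed edges, right→sink; max matching = max flow.
Augmenting path A1→B2 (+1); matched 1.
Augmenting path A2→B1 (+1); matched 2.
Augmenting path A3→B3 (+1); matched 3.
Augmenting path A4→B5 (+1); matched 4.
Augmenting path A6→B2→A1→B3→A3→B4 (+1); matched 5.
No augmenting path remains; maximum matching = 5.
König certificate: {A1, A2, A3, B2, B5} is a vertex cover of size 5 (every listed pair touches it), so no matching can be larger.

5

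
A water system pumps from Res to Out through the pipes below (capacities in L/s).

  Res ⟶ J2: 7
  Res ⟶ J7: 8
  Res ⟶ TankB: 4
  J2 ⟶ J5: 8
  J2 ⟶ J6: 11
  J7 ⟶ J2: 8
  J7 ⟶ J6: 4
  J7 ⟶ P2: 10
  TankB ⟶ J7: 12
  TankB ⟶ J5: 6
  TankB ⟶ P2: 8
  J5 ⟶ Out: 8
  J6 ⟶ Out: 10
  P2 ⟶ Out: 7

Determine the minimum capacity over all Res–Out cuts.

19

Augment Res→J2→J5→Out: bottleneck 7, flow now 7.
Augment Res→J7→J6→Out: bottleneck 4, flow now 11.
Augment Res→J7→P2→Out: bottleneck 4, flow now 15.
Augment Res→TankB→J5→Out: bottleneck 1, flow now 16.
Augment Res→TankB→P2→Out: bottleneck 3, flow now 19.
No augmenting path remains; maximum flow = 19.
By max-flow min-cut, the minimum cut capacity equals the max flow.
In the residual graph, reachable from Res: {Res}.
Min-cut edges: Res→J2 (7), Res→J7 (8), Res→TankB (4); capacity 7 + 8 + 4 = 19.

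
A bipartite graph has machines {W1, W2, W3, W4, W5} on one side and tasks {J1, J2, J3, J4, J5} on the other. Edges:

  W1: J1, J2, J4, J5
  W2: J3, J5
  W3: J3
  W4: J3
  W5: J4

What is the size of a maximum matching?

4

Unit-capacity flow: source→left, listed edges, right→sink; max matching = max flow.
Augmenting path W1→J1 (+1); matched 1.
Augmenting path W2→J3 (+1); matched 2.
Augmenting path W5→J4 (+1); matched 3.
Augmenting path W3→J3→W2→J5 (+1); matched 4.
No augmenting path remains; maximum matching = 4.
König certificate: {W1, W2, W5, J3} is a vertex cover of size 4 (every listed pair touches it), so no matching can be larger.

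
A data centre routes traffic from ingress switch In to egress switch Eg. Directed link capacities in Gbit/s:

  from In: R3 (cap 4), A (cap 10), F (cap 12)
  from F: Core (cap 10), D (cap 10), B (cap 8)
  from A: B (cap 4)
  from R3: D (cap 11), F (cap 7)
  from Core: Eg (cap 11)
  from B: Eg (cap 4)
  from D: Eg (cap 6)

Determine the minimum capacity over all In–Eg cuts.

20

Augment In→F→Core→Eg: bottleneck 10, flow now 10.
Augment In→F→B→Eg: bottleneck 2, flow now 12.
Augment In→A→B→Eg: bottleneck 2, flow now 14.
Augment In→R3→D→Eg: bottleneck 4, flow now 18.
Augment In→A→B→F→D→Eg: bottleneck 2, flow now 20. (uses reverse residual edge)
No augmenting path remains; maximum flow = 20.
By max-flow min-cut, the minimum cut capacity equals the max flow.
In the residual graph, reachable from In: {In, A}.
Min-cut edges: In→F (12), In→R3 (4), A→B (4); capacity 12 + 4 + 4 = 20.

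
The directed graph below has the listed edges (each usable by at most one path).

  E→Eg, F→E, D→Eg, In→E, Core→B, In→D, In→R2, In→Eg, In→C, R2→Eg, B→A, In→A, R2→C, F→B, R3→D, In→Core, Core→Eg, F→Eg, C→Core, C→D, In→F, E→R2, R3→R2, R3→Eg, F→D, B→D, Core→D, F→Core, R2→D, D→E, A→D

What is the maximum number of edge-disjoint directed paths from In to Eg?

Assign every edge capacity 1; by Menger, the answer equals the max flow.
Path In→Eg (+1); total 1.
Path In→F→Eg (+1); total 2.
Path In→Core→Eg (+1); total 3.
Path In→E→Eg (+1); total 4.
Path In→R2→Eg (+1); total 5.
Path In→D→Eg (+1); total 6.
No residual In→Eg path; max flow = 6.
Certifying cut of size 6: {Core→Eg, D→Eg, E→Eg, In→Eg, In→F, R2→Eg}.

6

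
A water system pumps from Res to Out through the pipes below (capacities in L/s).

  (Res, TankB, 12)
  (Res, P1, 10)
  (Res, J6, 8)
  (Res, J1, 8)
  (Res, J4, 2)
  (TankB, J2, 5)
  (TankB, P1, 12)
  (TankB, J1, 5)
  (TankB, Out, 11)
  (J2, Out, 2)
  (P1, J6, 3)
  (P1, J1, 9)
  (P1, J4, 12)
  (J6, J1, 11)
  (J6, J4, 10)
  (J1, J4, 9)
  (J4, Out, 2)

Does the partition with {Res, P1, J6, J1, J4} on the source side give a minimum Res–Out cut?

Yes — it is a minimum cut (capacity 14).

Given cut capacity: 12 + 2 = 14.
Augment Res→TankB→Out: bottleneck 11, flow now 11.
Augment Res→J4→Out: bottleneck 2, flow now 13.
Augment Res→TankB→J2→Out: bottleneck 1, flow now 14.
No augmenting path remains; maximum flow = 14.
Cut capacity 14 equals the max flow, so it is a minimum cut.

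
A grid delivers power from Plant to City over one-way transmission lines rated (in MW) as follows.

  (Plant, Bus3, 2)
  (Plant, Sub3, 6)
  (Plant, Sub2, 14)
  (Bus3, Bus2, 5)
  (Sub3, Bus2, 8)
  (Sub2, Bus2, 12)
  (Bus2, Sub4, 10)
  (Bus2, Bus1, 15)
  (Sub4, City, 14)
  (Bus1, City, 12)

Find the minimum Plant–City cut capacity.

Augment Plant→Bus3→Bus2→Sub4→City: bottleneck 2, flow now 2.
Augment Plant→Sub3→Bus2→Sub4→City: bottleneck 6, flow now 8.
Augment Plant→Sub2→Bus2→Sub4→City: bottleneck 2, flow now 10.
Augment Plant→Sub2→Bus2→Bus1→City: bottleneck 10, flow now 20.
No augmenting path remains; maximum flow = 20.
By max-flow min-cut, the minimum cut capacity equals the max flow.
In the residual graph, reachable from Plant: {Plant, Sub2}.
Min-cut edges: Plant→Bus3 (2), Plant→Sub3 (6), Sub2→Bus2 (12); capacity 2 + 6 + 12 = 20.

20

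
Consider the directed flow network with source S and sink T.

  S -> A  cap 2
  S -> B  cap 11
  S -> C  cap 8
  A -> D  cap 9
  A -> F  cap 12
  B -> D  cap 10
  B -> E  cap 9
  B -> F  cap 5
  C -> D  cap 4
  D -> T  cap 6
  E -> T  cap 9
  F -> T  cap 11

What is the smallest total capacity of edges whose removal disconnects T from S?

17

Augment S→A→D→T: bottleneck 2, flow now 2.
Augment S→B→D→T: bottleneck 4, flow now 6.
Augment S→B→E→T: bottleneck 7, flow now 13.
Augment S→C→D→A→F→T: bottleneck 2, flow now 15. (uses reverse residual edge)
Augment S→C→D→B→E→T: bottleneck 2, flow now 17. (uses reverse residual edge)
No augmenting path remains; maximum flow = 17.
By max-flow min-cut, the minimum cut capacity equals the max flow.
In the residual graph, reachable from S: {S, C}.
Min-cut edges: S→A (2), S→B (11), C→D (4); capacity 2 + 11 + 4 = 17.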